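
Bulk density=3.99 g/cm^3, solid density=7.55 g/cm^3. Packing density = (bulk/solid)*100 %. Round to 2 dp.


Packing = (3.99/7.55)*100 = 52.85 %


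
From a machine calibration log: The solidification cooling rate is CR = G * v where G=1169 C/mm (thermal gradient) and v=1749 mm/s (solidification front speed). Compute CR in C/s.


CR = 1169 * 1749 = 2044581 C/s


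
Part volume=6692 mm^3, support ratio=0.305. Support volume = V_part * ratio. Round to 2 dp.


V_support = 6692 * 0.305 = 2041.06 mm^3


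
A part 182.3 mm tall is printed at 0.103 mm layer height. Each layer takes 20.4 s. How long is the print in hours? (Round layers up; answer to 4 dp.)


Layers = ceil(182.3/0.103) = 1770
t = 1770 * 20.4 / 3600 = 10.03 hrs


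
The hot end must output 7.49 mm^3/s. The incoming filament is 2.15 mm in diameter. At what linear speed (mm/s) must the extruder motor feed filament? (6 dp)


A = pi*(2.15/2)^2 = 3.630503
v = 7.49 / 3.630503 = 2.063075 mm/s


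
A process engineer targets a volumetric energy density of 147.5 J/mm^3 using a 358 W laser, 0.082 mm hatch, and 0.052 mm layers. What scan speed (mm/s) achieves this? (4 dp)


v = 358 / (147.5*0.082*0.052) = 569.2117 mm/s


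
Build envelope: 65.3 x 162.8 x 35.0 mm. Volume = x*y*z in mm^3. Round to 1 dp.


V = 65.3 * 162.8 * 35.0 = 372079.4 mm^3


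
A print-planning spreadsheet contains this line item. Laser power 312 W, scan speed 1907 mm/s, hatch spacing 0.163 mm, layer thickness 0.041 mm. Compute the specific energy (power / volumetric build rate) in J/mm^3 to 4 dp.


Build rate = 1907 * 0.163 * 0.041 = 12.744481 mm^3/s
SE = 312 / 12.744481 = 24.4812 J/mm^3


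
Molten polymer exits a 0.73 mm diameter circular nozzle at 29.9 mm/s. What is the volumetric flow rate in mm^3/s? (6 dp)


A = pi*(0.73/2)^2 = 0.41853868 mm^2
Q = 0.41853868 * 29.9 = 12.514307 mm^3/s


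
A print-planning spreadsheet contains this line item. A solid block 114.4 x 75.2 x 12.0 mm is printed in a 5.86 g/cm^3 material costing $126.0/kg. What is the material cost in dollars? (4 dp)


V = 114.4 * 75.2 * 12.0 = 103234.56 mm^3 = 103.23456 cm^3
Mass = 103.23456 * 5.86 / 1000 = 0.60495452 kg
Cost = 0.60495452 * 126.0 = 76.2243 $


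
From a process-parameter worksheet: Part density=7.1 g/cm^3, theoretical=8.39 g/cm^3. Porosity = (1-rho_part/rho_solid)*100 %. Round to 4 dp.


Porosity = (1-7.1/8.39)*100 = 15.3754 %


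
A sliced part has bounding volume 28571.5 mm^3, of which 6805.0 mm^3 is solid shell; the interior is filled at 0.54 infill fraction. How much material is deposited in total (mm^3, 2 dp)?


V_infill = (28571.5 - 6805.0) * 0.54 = 11753.91
V_total = 6805.0 + 11753.91 = 18558.91 mm^3


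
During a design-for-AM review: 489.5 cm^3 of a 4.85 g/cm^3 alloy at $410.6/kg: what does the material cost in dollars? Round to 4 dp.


Mass = 489.5*4.85/1000 = 2.374075 kg
Cost = 2.374075 * 410.6 = 974.7952 $


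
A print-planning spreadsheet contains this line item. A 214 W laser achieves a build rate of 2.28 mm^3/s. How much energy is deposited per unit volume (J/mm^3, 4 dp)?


SE = 214 / 2.28 = 93.8596 J/mm^3


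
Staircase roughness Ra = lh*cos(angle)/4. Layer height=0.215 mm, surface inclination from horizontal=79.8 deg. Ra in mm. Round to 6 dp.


Ra = 0.215 * cos(79.8) / 4 = 0.009518 mm


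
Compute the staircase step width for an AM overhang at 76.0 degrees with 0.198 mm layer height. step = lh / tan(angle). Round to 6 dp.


step = 0.198 / tan(76.0) = 0.049367 mm


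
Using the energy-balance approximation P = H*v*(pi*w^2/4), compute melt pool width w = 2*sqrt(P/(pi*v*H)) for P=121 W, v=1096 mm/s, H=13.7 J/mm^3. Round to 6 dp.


w = 2*sqrt(121/(pi*1096*13.7)) = 0.101294 mm


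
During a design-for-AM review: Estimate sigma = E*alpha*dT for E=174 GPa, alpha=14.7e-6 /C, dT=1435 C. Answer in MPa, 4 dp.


sigma = 174*1000 * 14.7e-6 * 1435 = 3670.443 MPa


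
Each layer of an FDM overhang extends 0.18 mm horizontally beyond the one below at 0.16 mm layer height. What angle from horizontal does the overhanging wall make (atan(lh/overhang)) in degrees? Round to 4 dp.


angle = atan(0.16/0.18) = 41.6335 degrees


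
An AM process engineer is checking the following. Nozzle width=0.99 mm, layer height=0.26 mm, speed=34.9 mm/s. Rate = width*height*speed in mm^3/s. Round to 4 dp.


Rate = 0.99 * 0.26 * 34.9 = 8.9833 mm^3/s


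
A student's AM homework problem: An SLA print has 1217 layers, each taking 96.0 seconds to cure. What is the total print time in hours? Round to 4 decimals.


t = 1217 * 96.0 / 3600 = 32.4533 hrs


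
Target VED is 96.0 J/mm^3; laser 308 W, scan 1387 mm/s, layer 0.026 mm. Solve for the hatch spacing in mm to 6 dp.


h = 308 / (96.0*1387*0.026) = 0.088967 mm


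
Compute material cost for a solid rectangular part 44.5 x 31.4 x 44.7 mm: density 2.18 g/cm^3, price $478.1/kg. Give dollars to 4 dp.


V = 44.5 * 31.4 * 44.7 = 62459.31 mm^3 = 62.45931 cm^3
Mass = 62.45931 * 2.18 / 1000 = 0.1361613 kg
Cost = 0.1361613 * 478.1 = 65.0987 $


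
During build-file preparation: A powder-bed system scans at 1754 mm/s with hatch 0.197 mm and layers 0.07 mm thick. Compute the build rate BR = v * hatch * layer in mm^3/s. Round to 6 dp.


Rate = 1754 * 0.197 * 0.07 = 24.18766 mm^3/s


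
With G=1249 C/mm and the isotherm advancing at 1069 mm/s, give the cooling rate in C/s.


CR = 1249 * 1069 = 1335181 C/s


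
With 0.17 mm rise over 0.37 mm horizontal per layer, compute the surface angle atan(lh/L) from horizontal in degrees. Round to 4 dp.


angle = atan(0.17/0.37) = 24.6769 degrees


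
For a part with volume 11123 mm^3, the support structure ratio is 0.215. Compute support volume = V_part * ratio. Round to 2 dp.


V_support = 11123 * 0.215 = 2391.45 mm^3


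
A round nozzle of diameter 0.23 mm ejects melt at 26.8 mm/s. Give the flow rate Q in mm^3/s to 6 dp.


A = pi*(0.23/2)^2 = 0.04154756 mm^2
Q = 0.04154756 * 26.8 = 1.113475 mm^3/s


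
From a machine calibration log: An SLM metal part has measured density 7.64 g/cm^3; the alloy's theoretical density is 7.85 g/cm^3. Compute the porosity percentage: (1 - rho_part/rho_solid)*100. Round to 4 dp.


Porosity = (1-7.64/7.85)*100 = 2.6752 %


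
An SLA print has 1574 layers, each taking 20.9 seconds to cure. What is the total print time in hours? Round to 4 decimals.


t = 1574 * 20.9 / 3600 = 9.1379 hrs


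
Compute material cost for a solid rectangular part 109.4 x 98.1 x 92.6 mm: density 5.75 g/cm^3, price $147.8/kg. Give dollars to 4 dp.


V = 109.4 * 98.1 * 92.6 = 993796.164 mm^3 = 993.796164 cm^3
Mass = 993.796164 * 5.75 / 1000 = 5.71432794 kg
Cost = 5.71432794 * 147.8 = 844.5777 $


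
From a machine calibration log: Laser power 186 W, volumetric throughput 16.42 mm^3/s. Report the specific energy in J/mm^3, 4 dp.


SE = 186 / 16.42 = 11.3276 J/mm^3


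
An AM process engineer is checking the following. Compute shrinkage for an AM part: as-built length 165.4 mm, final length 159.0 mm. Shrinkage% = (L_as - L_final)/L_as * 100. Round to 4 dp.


Shrinkage = ((165.4-159.0)/165.4)*100 = 3.8694 %


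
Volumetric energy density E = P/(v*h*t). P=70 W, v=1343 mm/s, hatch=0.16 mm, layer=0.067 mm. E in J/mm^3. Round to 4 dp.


E = 70 / (1343*0.16*0.067) = 4.8621 J/mm^3


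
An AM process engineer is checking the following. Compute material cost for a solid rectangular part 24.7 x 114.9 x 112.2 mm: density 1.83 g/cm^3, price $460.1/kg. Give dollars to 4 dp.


V = 24.7 * 114.9 * 112.2 = 318426.966 mm^3 = 318.426966 cm^3
Mass = 318.426966 * 1.83 / 1000 = 0.58272135 kg
Cost = 0.58272135 * 460.1 = 268.1101 $


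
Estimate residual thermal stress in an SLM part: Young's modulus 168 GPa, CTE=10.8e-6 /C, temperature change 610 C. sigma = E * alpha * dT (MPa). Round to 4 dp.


sigma = 168*1000 * 10.8e-6 * 610 = 1106.784 MPa


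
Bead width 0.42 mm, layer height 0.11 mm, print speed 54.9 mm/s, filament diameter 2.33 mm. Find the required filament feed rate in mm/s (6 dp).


Q = 0.42 * 0.11 * 54.9 = 2.53638 mm^3/s
A_fil = pi*(2.33/2)^2 = 4.26384809 mm^2
v_feed = 2.53638 / 4.26384809 = 0.594857 mm/s


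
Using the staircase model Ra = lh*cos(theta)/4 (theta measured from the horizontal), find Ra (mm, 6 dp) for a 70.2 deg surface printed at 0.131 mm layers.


Ra = 0.131 * cos(70.2) / 4 = 0.011094 mm


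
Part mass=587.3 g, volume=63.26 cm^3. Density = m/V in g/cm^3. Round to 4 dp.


rho = 587.3 / 63.26 = 9.2839 g/cm^3


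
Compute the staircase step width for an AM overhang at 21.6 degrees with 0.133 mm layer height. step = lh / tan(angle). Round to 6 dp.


step = 0.133 / tan(21.6) = 0.33592 mm


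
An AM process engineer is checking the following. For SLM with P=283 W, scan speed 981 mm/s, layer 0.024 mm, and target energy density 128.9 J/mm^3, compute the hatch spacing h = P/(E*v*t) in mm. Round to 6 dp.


h = 283 / (128.9*981*0.024) = 0.093251 mm


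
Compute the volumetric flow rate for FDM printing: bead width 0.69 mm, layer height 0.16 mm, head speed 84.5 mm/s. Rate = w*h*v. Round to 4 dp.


Rate = 0.69 * 0.16 * 84.5 = 9.3288 mm^3/s


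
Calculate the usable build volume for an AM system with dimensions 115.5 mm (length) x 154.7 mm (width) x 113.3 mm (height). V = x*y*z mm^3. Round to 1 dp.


V = 115.5 * 154.7 * 113.3 = 2024427.4 mm^3


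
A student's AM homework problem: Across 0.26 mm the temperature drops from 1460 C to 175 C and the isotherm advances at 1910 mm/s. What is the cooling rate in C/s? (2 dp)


G = (1460-175)/0.26 = 4942.30769231 C/mm
CR = 4942.30769231 * 1910 = 9439807.69 C/s


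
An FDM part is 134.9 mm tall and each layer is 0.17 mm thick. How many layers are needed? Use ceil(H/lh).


Layers = ceil(134.9/0.17) = 794


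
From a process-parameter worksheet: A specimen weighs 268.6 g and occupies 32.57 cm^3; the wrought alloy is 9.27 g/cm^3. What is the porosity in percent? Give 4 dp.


rho_part = 268.6 / 32.57 = 8.24685293 g/cm^3
Porosity = (1 - 8.24685293/9.27)*100 = 11.0372 %


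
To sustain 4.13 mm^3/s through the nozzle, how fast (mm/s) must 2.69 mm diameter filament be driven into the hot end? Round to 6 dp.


A = pi*(2.69/2)^2 = 5.68322
v = 4.13 / 5.68322 = 0.726701 mm/s


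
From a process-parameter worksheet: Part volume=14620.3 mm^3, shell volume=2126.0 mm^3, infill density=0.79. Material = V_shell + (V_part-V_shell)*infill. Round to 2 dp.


V_infill = (14620.3 - 2126.0) * 0.79 = 9870.5
V_total = 2126.0 + 9870.5 = 11996.5 mm^3


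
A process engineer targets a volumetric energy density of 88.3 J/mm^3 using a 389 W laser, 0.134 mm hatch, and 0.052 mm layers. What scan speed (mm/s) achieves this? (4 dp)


v = 389 / (88.3*0.134*0.052) = 632.2382 mm/s


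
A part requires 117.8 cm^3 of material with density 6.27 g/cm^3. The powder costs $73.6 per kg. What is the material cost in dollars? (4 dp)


Mass = 117.8*6.27/1000 = 0.738606 kg
Cost = 0.738606 * 73.6 = 54.3614 $


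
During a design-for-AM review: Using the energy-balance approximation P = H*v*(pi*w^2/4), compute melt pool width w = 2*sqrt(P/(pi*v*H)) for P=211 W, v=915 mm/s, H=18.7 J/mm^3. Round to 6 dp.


w = 2*sqrt(211/(pi*915*18.7)) = 0.125304 mm


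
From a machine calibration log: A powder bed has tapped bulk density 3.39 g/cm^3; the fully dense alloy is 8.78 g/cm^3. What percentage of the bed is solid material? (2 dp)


Packing = (3.39/8.78)*100 = 38.61 %


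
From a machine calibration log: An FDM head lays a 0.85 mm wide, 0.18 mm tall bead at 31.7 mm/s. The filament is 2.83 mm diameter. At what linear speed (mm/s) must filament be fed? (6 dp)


Q = 0.85 * 0.18 * 31.7 = 4.8501 mm^3/s
A_fil = pi*(2.83/2)^2 = 6.29017535 mm^2
v_feed = 4.8501 / 6.29017535 = 0.77106 mm/s


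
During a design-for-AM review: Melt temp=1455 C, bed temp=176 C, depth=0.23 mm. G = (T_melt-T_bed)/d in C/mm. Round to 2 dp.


G = (1455-176)/0.23 = 5560.87 C/mm


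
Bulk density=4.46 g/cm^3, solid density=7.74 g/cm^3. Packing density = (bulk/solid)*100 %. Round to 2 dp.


Packing = (4.46/7.74)*100 = 57.62 %


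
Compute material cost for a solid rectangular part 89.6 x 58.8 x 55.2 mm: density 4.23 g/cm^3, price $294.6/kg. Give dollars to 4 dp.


V = 89.6 * 58.8 * 55.2 = 290820.096 mm^3 = 290.820096 cm^3
Mass = 290.820096 * 4.23 / 1000 = 1.23016901 kg
Cost = 1.23016901 * 294.6 = 362.4078 $


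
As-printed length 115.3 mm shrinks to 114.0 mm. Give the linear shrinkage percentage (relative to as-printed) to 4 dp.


Shrinkage = ((115.3-114.0)/115.3)*100 = 1.1275 %


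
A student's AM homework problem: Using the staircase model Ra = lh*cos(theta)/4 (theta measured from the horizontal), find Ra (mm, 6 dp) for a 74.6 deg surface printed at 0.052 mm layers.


Ra = 0.052 * cos(74.6) / 4 = 0.003452 mm


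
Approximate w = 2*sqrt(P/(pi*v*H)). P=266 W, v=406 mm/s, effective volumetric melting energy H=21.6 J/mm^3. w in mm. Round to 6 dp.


w = 2*sqrt(266/(pi*406*21.6)) = 0.19652 mm


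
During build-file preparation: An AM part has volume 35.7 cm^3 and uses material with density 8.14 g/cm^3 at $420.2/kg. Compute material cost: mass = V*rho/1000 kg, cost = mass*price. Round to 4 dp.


Mass = 35.7*8.14/1000 = 0.290598 kg
Cost = 0.290598 * 420.2 = 122.1093 $


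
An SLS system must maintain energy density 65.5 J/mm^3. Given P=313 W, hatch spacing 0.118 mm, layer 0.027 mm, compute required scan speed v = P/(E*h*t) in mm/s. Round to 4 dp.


v = 313 / (65.5*0.118*0.027) = 1499.8826 mm/s


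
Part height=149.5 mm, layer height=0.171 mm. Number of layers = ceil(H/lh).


Layers = ceil(149.5/0.171) = 875


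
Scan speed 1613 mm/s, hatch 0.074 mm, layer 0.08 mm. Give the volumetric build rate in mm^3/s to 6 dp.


Rate = 1613 * 0.074 * 0.08 = 9.54896 mm^3/s


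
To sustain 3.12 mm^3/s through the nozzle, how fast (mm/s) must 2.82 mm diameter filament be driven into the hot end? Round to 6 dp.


A = pi*(2.82/2)^2 = 6.2458
v = 3.12 / 6.2458 = 0.499536 mm/s


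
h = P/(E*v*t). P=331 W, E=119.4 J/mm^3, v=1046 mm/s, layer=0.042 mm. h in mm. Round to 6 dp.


h = 331 / (119.4*1046*0.042) = 0.063102 mm


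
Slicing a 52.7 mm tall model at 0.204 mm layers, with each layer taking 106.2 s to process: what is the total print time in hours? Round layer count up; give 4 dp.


Layers = ceil(52.7/0.204) = 259
t = 259 * 106.2 / 3600 = 7.6405 hrs


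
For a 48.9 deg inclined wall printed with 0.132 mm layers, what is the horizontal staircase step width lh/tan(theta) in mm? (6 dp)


step = 0.132 / tan(48.9) = 0.115151 mm


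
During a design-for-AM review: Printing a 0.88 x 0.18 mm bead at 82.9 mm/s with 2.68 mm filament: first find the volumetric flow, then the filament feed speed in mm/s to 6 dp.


Q = 0.88 * 0.18 * 82.9 = 13.13136 mm^3/s
A_fil = pi*(2.68/2)^2 = 5.64104377 mm^2
v_feed = 13.13136 / 5.64104377 = 2.327825 mm/s


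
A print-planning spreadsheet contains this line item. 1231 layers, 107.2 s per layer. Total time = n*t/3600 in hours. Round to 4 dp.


t = 1231 * 107.2 / 3600 = 36.6564 hrs


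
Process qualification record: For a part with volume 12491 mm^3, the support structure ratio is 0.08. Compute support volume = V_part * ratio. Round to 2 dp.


V_support = 12491 * 0.08 = 999.28 mm^3


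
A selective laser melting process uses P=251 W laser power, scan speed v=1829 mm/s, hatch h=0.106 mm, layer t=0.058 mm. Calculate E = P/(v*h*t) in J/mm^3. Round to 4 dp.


E = 251 / (1829*0.106*0.058) = 22.3216 J/mm^3


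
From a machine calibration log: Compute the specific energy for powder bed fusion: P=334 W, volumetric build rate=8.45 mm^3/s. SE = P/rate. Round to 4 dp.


SE = 334 / 8.45 = 39.5266 J/mm^3


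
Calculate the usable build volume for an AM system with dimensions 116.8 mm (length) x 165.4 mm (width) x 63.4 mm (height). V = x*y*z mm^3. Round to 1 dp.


V = 116.8 * 165.4 * 63.4 = 1224806.8 mm^3


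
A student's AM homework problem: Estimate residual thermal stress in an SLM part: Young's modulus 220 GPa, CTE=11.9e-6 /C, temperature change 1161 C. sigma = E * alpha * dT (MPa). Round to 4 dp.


sigma = 220*1000 * 11.9e-6 * 1161 = 3039.498 MPa


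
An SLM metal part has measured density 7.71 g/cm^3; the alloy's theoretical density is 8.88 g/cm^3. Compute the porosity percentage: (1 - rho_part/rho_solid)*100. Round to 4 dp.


Porosity = (1-7.71/8.88)*100 = 13.1757 %


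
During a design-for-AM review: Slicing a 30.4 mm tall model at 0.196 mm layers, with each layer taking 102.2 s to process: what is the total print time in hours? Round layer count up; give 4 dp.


Layers = ceil(30.4/0.196) = 156
t = 156 * 102.2 / 3600 = 4.4287 hrs


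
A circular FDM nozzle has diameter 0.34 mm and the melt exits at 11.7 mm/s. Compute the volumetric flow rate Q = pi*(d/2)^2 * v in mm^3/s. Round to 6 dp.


A = pi*(0.34/2)^2 = 0.09079203 mm^2
Q = 0.09079203 * 11.7 = 1.062267 mm^3/s


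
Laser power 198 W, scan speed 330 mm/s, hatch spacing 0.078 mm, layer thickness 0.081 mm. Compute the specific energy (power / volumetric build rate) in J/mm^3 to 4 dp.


Build rate = 330 * 0.078 * 0.081 = 2.08494 mm^3/s
SE = 198 / 2.08494 = 94.9668 J/mm^3


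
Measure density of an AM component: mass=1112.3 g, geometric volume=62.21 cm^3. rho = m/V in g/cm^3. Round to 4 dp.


rho = 1112.3 / 62.21 = 17.8798 g/cm^3


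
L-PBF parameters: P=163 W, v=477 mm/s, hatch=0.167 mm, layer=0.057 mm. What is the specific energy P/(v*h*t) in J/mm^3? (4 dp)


Build rate = 477 * 0.167 * 0.057 = 4.540563 mm^3/s
SE = 163 / 4.540563 = 35.8986 J/mm^3


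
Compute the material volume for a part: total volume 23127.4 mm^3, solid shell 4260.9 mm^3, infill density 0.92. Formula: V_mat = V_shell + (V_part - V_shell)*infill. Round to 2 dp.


V_infill = (23127.4 - 4260.9) * 0.92 = 17357.18
V_total = 4260.9 + 17357.18 = 21618.08 mm^3


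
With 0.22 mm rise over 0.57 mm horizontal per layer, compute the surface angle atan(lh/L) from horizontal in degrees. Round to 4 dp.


angle = atan(0.22/0.57) = 21.1048 degrees


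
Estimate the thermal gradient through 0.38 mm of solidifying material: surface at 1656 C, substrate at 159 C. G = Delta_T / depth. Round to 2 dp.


G = (1656-159)/0.38 = 3939.47 C/mm


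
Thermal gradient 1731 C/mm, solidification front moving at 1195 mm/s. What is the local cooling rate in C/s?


CR = 1731 * 1195 = 2068545 C/s


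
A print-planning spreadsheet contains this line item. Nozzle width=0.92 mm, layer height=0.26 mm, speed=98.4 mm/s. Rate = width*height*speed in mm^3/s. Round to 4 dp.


Rate = 0.92 * 0.26 * 98.4 = 23.5373 mm^3/s


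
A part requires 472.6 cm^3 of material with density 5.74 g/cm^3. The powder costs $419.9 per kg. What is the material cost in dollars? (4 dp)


Mass = 472.6*5.74/1000 = 2.712724 kg
Cost = 2.712724 * 419.9 = 1139.0728 $


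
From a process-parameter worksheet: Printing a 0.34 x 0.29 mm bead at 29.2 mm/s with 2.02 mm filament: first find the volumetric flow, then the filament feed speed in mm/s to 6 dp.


Q = 0.34 * 0.29 * 29.2 = 2.87912 mm^3/s
A_fil = pi*(2.02/2)^2 = 3.20473867 mm^2
v_feed = 2.87912 / 3.20473867 = 0.898395 mm/s


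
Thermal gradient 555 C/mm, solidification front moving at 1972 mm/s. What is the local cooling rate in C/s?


CR = 555 * 1972 = 1094460 C/s


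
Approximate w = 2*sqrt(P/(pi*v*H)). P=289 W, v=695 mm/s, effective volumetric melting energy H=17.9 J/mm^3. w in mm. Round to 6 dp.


w = 2*sqrt(289/(pi*695*17.9)) = 0.171983 mm


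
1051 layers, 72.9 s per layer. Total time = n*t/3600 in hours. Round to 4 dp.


t = 1051 * 72.9 / 3600 = 21.2828 hrs


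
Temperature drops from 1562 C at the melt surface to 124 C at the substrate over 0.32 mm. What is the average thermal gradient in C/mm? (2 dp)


G = (1562-124)/0.32 = 4493.75 C/mm


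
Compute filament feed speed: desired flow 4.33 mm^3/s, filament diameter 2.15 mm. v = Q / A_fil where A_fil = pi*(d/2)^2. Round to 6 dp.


A = pi*(2.15/2)^2 = 3.630503
v = 4.33 / 3.630503 = 1.192672 mm/s


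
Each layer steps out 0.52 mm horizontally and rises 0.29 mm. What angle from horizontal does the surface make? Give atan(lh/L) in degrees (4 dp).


angle = atan(0.29/0.52) = 29.1481 degrees


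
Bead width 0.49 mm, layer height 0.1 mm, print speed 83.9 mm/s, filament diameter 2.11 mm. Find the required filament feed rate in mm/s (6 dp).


Q = 0.49 * 0.1 * 83.9 = 4.1111 mm^3/s
A_fil = pi*(2.11/2)^2 = 3.49667116 mm^2
v_feed = 4.1111 / 3.49667116 = 1.175718 mm/s


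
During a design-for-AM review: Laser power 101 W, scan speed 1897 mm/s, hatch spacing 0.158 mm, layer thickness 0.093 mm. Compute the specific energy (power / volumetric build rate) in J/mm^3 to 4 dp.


Build rate = 1897 * 0.158 * 0.093 = 27.874518 mm^3/s
SE = 101 / 27.874518 = 3.6234 J/mm^3


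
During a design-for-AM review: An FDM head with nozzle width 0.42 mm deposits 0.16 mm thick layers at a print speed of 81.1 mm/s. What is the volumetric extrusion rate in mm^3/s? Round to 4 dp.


Rate = 0.42 * 0.16 * 81.1 = 5.4499 mm^3/s


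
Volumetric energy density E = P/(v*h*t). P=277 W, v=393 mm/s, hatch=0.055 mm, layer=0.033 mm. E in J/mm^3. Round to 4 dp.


E = 277 / (393*0.055*0.033) = 388.3386 J/mm^3


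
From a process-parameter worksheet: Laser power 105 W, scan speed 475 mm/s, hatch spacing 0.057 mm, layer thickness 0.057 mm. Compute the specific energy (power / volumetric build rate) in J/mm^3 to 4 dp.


Build rate = 475 * 0.057 * 0.057 = 1.543275 mm^3/s
SE = 105 / 1.543275 = 68.0371 J/mm^3


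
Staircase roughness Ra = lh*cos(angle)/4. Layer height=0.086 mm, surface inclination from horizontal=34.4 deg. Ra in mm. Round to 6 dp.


Ra = 0.086 * cos(34.4) / 4 = 0.01774 mm


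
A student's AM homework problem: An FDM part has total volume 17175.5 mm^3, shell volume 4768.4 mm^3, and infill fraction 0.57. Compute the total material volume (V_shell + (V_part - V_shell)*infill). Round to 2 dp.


V_infill = (17175.5 - 4768.4) * 0.57 = 7072.05
V_total = 4768.4 + 7072.05 = 11840.45 mm^3


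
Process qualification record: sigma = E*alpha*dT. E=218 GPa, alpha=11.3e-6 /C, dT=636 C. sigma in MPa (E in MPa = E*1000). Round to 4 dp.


sigma = 218*1000 * 11.3e-6 * 636 = 1566.7224 MPa


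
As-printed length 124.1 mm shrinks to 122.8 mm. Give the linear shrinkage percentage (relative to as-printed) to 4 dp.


Shrinkage = ((124.1-122.8)/124.1)*100 = 1.0475 %


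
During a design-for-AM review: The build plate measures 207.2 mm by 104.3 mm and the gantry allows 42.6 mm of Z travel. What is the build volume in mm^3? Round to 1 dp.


V = 207.2 * 104.3 * 42.6 = 920626.9 mm^3


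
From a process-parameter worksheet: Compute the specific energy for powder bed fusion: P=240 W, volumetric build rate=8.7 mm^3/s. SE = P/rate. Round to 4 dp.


SE = 240 / 8.7 = 27.5862 J/mm^3


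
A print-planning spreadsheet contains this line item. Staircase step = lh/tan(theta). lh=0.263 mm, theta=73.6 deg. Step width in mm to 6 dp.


step = 0.263 / tan(73.6) = 0.077405 mm


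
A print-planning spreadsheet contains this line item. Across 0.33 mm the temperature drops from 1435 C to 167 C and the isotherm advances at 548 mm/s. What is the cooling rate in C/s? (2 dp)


G = (1435-167)/0.33 = 3842.42424242 C/mm
CR = 3842.42424242 * 548 = 2105648.48 C/s


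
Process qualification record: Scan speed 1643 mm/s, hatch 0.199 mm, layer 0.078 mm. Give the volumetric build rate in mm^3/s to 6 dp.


Rate = 1643 * 0.199 * 0.078 = 25.502646 mm^3/s


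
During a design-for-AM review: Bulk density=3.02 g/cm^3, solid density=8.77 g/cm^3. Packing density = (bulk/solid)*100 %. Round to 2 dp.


Packing = (3.02/8.77)*100 = 34.44 %


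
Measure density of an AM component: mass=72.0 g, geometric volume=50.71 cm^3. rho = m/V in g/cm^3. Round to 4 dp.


rho = 72.0 / 50.71 = 1.4198 g/cm^3


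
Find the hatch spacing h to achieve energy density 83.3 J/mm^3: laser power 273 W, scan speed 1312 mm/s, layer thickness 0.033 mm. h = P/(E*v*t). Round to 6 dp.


h = 273 / (83.3*1312*0.033) = 0.075695 mm


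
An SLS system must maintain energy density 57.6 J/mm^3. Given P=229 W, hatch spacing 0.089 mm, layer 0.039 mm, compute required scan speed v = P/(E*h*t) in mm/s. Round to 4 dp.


v = 229 / (57.6*0.089*0.039) = 1145.4032 mm/s


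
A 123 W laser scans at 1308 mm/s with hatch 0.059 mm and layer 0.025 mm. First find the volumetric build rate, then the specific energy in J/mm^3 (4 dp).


Build rate = 1308 * 0.059 * 0.025 = 1.9293 mm^3/s
SE = 123 / 1.9293 = 63.7537 J/mm^3


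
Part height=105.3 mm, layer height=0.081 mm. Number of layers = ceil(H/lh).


Layers = ceil(105.3/0.081) = 1300


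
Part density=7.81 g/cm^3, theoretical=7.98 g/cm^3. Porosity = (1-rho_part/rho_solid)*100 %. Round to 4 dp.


Porosity = (1-7.81/7.98)*100 = 2.1303 %


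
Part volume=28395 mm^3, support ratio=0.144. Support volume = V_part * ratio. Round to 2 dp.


V_support = 28395 * 0.144 = 4088.88 mm^3


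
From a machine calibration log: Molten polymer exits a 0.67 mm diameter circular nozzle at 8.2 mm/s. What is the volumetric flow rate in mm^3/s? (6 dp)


A = pi*(0.67/2)^2 = 0.35256524 mm^2
Q = 0.35256524 * 8.2 = 2.891035 mm^3/s


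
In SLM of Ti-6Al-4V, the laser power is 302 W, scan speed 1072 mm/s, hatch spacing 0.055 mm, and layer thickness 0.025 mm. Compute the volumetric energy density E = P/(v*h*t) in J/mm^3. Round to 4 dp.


E = 302 / (1072*0.055*0.025) = 204.8847 J/mm^3


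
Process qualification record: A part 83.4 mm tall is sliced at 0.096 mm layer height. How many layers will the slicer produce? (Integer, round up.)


Layers = ceil(83.4/0.096) = 869


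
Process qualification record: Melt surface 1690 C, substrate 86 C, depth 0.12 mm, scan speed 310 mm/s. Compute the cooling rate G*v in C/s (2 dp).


G = (1690-86)/0.12 = 13366.66666667 C/mm
CR = 13366.66666667 * 310 = 4143666.67 C/s


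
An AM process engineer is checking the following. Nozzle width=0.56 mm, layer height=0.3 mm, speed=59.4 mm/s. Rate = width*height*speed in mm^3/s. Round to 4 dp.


Rate = 0.56 * 0.3 * 59.4 = 9.9792 mm^3/s


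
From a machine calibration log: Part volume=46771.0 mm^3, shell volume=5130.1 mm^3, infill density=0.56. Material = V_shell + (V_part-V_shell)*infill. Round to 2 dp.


V_infill = (46771.0 - 5130.1) * 0.56 = 23318.9
V_total = 5130.1 + 23318.9 = 28449.0 mm^3


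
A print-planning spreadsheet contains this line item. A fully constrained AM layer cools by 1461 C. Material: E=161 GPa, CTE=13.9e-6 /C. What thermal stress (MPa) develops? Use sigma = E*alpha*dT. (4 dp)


sigma = 161*1000 * 13.9e-6 * 1461 = 3269.5719 MPa


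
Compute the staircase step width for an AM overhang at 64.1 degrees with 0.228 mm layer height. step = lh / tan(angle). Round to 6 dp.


step = 0.228 / tan(64.1) = 0.110711 mm


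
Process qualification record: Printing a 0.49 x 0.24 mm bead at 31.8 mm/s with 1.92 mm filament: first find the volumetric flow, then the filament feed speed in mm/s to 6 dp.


Q = 0.49 * 0.24 * 31.8 = 3.73968 mm^3/s
A_fil = pi*(1.92/2)^2 = 2.89529179 mm^2
v_feed = 3.73968 / 2.89529179 = 1.291642 mm/s


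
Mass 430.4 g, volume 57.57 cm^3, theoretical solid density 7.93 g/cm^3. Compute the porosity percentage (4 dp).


rho_part = 430.4 / 57.57 = 7.47611603 g/cm^3
Porosity = (1 - 7.47611603/7.93)*100 = 5.7236 %


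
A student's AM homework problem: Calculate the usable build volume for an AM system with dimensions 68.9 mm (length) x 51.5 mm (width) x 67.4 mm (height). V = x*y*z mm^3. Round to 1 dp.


V = 68.9 * 51.5 * 67.4 = 239158.8 mm^3


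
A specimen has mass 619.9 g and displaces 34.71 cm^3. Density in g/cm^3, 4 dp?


rho = 619.9 / 34.71 = 17.8594 g/cm^3


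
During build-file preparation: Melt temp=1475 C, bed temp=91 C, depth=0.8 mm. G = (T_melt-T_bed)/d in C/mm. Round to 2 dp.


G = (1475-91)/0.8 = 1730.0 C/mm


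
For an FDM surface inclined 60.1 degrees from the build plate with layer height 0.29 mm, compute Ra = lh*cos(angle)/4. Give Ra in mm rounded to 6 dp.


Ra = 0.29 * cos(60.1) / 4 = 0.03614 mm


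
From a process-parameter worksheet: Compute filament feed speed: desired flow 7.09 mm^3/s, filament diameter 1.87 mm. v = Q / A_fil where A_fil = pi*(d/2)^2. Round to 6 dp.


A = pi*(1.87/2)^2 = 2.746459
v = 7.09 / 2.746459 = 2.581506 mm/s


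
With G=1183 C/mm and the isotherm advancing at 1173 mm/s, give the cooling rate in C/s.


CR = 1183 * 1173 = 1387659 C/s


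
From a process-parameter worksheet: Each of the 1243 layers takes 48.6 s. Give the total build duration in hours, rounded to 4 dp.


t = 1243 * 48.6 / 3600 = 16.7805 hrs


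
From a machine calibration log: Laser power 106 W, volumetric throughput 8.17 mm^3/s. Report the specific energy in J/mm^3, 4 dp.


SE = 106 / 8.17 = 12.9743 J/mm^3


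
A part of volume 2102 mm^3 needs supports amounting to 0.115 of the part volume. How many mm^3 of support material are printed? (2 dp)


V_support = 2102 * 0.115 = 241.73 mm^3


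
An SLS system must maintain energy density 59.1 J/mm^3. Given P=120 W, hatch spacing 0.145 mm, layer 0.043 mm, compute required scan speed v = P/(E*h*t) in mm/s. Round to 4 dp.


v = 120 / (59.1*0.145*0.043) = 325.6547 mm/s


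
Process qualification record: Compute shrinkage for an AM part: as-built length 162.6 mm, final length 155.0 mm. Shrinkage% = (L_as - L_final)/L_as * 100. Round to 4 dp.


Shrinkage = ((162.6-155.0)/162.6)*100 = 4.674 %


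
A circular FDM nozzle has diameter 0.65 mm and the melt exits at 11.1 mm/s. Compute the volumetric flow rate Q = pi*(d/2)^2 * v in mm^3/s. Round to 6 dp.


A = pi*(0.65/2)^2 = 0.33183072 mm^2
Q = 0.33183072 * 11.1 = 3.683321 mm^3/s


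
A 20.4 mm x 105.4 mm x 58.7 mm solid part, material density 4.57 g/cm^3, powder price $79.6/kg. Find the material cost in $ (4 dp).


V = 20.4 * 105.4 * 58.7 = 126214.392 mm^3 = 126.214392 cm^3
Mass = 126.214392 * 4.57 / 1000 = 0.57679977 kg
Cost = 0.57679977 * 79.6 = 45.9133 $


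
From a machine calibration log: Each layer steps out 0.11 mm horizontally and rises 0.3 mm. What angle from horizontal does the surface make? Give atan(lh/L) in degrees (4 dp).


angle = atan(0.3/0.11) = 69.8637 degrees


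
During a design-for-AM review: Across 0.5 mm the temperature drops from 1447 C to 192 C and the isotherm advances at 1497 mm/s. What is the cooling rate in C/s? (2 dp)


G = (1447-192)/0.5 = 2510.0 C/mm
CR = 2510.0 * 1497 = 3757470.0 C/s


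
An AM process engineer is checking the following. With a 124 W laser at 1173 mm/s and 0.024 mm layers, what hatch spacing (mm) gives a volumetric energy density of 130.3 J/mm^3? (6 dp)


h = 124 / (130.3*1173*0.024) = 0.033804 mm


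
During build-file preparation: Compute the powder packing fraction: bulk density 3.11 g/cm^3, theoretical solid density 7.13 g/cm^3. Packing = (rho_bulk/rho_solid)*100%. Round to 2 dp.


Packing = (3.11/7.13)*100 = 43.62 %


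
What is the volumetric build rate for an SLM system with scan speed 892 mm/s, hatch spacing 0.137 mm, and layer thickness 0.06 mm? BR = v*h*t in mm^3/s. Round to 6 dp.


Rate = 892 * 0.137 * 0.06 = 7.33224 mm^3/s


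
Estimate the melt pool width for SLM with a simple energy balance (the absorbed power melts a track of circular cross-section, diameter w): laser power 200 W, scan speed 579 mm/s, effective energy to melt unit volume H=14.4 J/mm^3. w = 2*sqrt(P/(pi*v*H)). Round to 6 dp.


w = 2*sqrt(200/(pi*579*14.4)) = 0.174763 mm


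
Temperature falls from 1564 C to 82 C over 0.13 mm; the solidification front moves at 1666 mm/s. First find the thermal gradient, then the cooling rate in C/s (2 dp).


G = (1564-82)/0.13 = 11400.0 C/mm
CR = 11400.0 * 1666 = 18992400.0 C/s


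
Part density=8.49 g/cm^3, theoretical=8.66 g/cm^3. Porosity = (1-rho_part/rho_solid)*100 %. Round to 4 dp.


Porosity = (1-8.49/8.66)*100 = 1.963 %


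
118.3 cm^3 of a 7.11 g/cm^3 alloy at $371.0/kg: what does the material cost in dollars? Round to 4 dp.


Mass = 118.3*7.11/1000 = 0.841113 kg
Cost = 0.841113 * 371.0 = 312.0529 $


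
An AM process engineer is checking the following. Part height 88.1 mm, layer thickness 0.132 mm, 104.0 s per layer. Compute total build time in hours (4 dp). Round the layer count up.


Layers = ceil(88.1/0.132) = 668
t = 668 * 104.0 / 3600 = 19.2978 hrs


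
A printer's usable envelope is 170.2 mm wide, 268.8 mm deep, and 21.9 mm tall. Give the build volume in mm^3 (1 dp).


V = 170.2 * 268.8 * 21.9 = 1001919.7 mm^3


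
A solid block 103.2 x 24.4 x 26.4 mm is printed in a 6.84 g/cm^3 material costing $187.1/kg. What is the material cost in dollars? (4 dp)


V = 103.2 * 24.4 * 26.4 = 66477.312 mm^3 = 66.477312 cm^3
Mass = 66.477312 * 6.84 / 1000 = 0.45470481 kg
Cost = 0.45470481 * 187.1 = 85.0753 $


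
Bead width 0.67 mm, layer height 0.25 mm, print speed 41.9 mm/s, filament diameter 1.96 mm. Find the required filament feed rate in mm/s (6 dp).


Q = 0.67 * 0.25 * 41.9 = 7.01825 mm^3/s
A_fil = pi*(1.96/2)^2 = 3.01718558 mm^2
v_feed = 7.01825 / 3.01718558 = 2.326092 mm/s


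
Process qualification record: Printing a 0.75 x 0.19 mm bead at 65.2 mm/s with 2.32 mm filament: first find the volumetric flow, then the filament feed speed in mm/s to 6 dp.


Q = 0.75 * 0.19 * 65.2 = 9.291 mm^3/s
A_fil = pi*(2.32/2)^2 = 4.22732707 mm^2
v_feed = 9.291 / 4.22732707 = 2.197843 mm/s


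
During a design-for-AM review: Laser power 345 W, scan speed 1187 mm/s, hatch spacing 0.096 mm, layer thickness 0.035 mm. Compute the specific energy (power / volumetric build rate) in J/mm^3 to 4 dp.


Build rate = 1187 * 0.096 * 0.035 = 3.98832 mm^3/s
SE = 345 / 3.98832 = 86.5026 J/mm^3


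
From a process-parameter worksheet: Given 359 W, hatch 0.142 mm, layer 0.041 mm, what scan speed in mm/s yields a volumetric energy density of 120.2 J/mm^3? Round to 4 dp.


v = 359 / (120.2*0.142*0.041) = 513.0005 mm/s


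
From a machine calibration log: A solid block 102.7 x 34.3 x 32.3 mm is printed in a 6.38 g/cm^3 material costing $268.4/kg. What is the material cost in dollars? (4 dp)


V = 102.7 * 34.3 * 32.3 = 113780.303 mm^3 = 113.780303 cm^3
Mass = 113.780303 * 6.38 / 1000 = 0.72591833 kg
Cost = 0.72591833 * 268.4 = 194.8365 $


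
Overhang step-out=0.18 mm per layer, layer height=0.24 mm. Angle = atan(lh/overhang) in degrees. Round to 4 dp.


angle = atan(0.24/0.18) = 53.1301 degrees


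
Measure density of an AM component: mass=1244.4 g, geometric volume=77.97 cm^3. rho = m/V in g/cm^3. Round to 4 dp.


rho = 1244.4 / 77.97 = 15.96 g/cm^3


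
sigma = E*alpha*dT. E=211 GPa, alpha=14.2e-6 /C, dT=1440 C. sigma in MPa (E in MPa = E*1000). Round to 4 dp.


sigma = 211*1000 * 14.2e-6 * 1440 = 4314.528 MPa


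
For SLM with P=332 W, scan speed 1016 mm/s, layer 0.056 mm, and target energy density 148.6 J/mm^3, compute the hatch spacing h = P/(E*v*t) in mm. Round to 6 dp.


h = 332 / (148.6*1016*0.056) = 0.039268 mm


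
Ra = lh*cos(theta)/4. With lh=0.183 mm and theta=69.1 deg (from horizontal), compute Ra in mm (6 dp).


Ra = 0.183 * cos(69.1) / 4 = 0.016321 mm


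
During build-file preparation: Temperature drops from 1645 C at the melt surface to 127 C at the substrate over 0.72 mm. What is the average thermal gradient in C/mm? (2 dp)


G = (1645-127)/0.72 = 2108.33 C/mm


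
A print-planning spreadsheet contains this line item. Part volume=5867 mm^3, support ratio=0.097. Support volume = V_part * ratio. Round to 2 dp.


V_support = 5867 * 0.097 = 569.1 mm^3


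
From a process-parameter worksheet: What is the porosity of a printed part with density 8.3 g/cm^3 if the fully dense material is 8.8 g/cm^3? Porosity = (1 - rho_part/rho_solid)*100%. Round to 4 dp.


Porosity = (1-8.3/8.8)*100 = 5.6818 %


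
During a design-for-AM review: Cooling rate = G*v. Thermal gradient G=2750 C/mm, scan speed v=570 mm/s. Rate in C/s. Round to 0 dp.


CR = 2750 * 570 = 1567500 C/s


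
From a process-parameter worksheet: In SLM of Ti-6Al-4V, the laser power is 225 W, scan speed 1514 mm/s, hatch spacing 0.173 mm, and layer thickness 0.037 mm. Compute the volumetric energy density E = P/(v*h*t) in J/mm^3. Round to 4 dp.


E = 225 / (1514*0.173*0.037) = 23.2171 J/mm^3


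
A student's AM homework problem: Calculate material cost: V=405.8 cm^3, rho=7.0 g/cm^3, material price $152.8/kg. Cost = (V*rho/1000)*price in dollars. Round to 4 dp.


Mass = 405.8*7.0/1000 = 2.8406 kg
Cost = 2.8406 * 152.8 = 434.0437 $


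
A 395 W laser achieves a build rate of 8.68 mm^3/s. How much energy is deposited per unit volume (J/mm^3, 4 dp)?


SE = 395 / 8.68 = 45.5069 J/mm^3


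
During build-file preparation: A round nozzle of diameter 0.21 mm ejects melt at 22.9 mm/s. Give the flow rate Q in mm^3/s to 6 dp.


A = pi*(0.21/2)^2 = 0.03463606 mm^2
Q = 0.03463606 * 22.9 = 0.793166 mm^3/s


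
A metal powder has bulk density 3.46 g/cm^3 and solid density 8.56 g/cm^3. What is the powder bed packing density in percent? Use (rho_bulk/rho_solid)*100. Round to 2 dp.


Packing = (3.46/8.56)*100 = 40.42 %


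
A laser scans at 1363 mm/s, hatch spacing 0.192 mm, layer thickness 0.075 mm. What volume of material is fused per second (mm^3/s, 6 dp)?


Rate = 1363 * 0.192 * 0.075 = 19.6272 mm^3/s


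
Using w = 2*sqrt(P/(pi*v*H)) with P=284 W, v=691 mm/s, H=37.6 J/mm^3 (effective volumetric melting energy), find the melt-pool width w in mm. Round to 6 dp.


w = 2*sqrt(284/(pi*691*37.6)) = 0.117973 mm


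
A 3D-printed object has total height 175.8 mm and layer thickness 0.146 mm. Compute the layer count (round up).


Layers = ceil(175.8/0.146) = 1205


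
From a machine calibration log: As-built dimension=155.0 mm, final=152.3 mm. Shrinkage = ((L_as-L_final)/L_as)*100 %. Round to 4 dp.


Shrinkage = ((155.0-152.3)/155.0)*100 = 1.7419 %


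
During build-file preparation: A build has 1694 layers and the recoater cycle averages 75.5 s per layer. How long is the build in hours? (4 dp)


t = 1694 * 75.5 / 3600 = 35.5269 hrs


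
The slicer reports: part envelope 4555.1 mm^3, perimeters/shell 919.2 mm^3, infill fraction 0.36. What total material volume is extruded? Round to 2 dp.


V_infill = (4555.1 - 919.2) * 0.36 = 1308.92
V_total = 919.2 + 1308.92 = 2228.12 mm^3


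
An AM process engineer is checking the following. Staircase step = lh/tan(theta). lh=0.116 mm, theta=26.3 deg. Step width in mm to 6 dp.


step = 0.116 / tan(26.3) = 0.234708 mm


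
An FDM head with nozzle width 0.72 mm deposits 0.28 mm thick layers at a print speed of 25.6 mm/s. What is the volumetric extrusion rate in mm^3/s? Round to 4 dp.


Rate = 0.72 * 0.28 * 25.6 = 5.161 mm^3/s


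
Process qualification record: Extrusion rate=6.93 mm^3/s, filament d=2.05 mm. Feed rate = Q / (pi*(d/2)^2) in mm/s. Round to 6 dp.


A = pi*(2.05/2)^2 = 3.300636
v = 6.93 / 3.300636 = 2.099595 mm/s


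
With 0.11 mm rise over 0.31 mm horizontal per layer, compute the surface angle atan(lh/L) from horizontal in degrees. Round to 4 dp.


angle = atan(0.11/0.31) = 19.5367 degrees


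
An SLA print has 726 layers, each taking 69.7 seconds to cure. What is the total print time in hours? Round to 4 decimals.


t = 726 * 69.7 / 3600 = 14.0562 hrs


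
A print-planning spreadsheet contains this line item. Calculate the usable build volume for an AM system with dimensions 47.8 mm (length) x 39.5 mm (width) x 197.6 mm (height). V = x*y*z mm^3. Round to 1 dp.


V = 47.8 * 39.5 * 197.6 = 373088.6 mm^3
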